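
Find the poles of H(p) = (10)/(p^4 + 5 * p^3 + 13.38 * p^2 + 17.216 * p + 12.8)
Set denominator = 0: p^4 + 5*p^3 + 13.38*p^2 + 17.216*p + 12.8 = (p^2 + 1.8*p + 2.5)(p^2 + 3.2*p + 5.12) = 0 → Poles: -0.9 + 1.3j, -0.9 - 1.3j, -1.6 + 1.6j, -1.6 - 1.6j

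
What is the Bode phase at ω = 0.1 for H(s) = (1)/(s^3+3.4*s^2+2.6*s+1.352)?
Substitute s = j*0.1: H(j0.1) = 0.730516 - 0.143554j.
∠H(j0.1) = atan2(Im, Re) = atan2(-0.143554, 0.730516) = -11.12°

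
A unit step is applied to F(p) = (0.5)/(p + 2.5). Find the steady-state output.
FVT: lim_{t→∞} y(t) = lim_{p→0} p*Y(p) where Y(p) = F(p)/p.
= lim_{p→0} F(p) = F(0) = num(0)/den(0) = 0.5/2.5 = 0.2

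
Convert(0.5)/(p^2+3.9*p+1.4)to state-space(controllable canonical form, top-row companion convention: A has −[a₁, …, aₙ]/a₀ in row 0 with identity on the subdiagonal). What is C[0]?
Reachable canonical form: C = numerator coefficients (right-aligned, zero-padded to length n).
num = 0.5, C = [[0, 0.5]].
C[0] = 0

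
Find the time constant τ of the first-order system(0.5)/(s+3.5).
First-order system: τ = -1/pole. Pole = -3.5. τ = -1/(-3.5) = 0.2857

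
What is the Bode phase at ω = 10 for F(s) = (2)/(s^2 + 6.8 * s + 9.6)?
Substitute s = j*10: F(j10) = -0.0141292 - 0.0106282j.
∠F(j10) = atan2(Im, Re) = atan2(-0.0106282, -0.0141292) = -143.05°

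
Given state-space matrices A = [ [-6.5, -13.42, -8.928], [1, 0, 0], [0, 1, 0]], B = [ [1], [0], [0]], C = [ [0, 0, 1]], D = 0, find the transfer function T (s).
T(s) = C(sI - A)⁻¹B + D.
Characteristic polynomial det(sI - A) = s^3 + 6.5*s^2 + 13.42*s + 8.928.
Numerator from C·adj(sI-A)·B + D·det(sI-A) = 1.
T(s) = (1)/(s^3 + 6.5*s^2 + 13.42*s + 8.928)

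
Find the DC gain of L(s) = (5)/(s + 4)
DC gain = L(0) = num(0)/den(0) = 5/4 = 1.25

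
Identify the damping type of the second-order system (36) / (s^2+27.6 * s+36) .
Standard form: ωn²/(s²+2ζωn·s+ωn²) gives ωn=6, ζ=2.3.
Overdamped (ζ = 2.3 > 1)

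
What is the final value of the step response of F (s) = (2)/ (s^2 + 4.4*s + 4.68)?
FVT: lim_{t→∞} y(t) = lim_{s→0} s*Y(s) where Y(s) = F(s)/s.
= lim_{s→0} F(s) = F(0) = num(0)/den(0) = 2/4.68 = 0.4274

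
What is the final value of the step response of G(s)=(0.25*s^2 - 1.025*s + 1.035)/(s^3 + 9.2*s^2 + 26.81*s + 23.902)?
FVT: lim_{t→∞} y(t) = lim_{s→0} s*Y(s) where Y(s) = G(s)/s.
= lim_{s→0} G(s) = G(0) = num(0)/den(0) = 1.035/23.902 = 0.0433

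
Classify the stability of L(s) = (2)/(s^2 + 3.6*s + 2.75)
Denominator: s^2 + 3.6*s + 2.75 = (s + 2.5)(s + 1.1). Poles: -1.1, -2.5. Stable (all poles in LHP)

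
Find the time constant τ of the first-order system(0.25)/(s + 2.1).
First-order system: τ = -1/pole. Pole = -2.1. τ = -1/(-2.1) = 0.4762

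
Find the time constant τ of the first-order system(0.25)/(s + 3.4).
First-order system: τ = -1/pole. Pole = -3.4. τ = -1/(-3.4) = 0.2941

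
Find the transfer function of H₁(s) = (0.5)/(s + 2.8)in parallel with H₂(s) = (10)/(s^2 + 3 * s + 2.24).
Parallel: H = H₁ + H₂ = (n₁·d₂ + n₂·d₁)/(d₁·d₂).
n₁·d₂ = 0.5*s^2 + 1.5*s + 1.12. n₂·d₁ = 10*s + 28. Sum = 0.5*s^2 + 11.5*s + 29.12. d₁·d₂ = s^3 + 5.8*s^2 + 10.64*s + 6.272.
H(s) = (0.5*s^2 + 11.5*s + 29.12)/(s^3 + 5.8*s^2 + 10.64*s + 6.272)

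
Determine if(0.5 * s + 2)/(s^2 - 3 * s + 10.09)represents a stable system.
Denominator: s^2 - 3*s + 10.09. Poles: 1.5 + 2.8j, 1.5 - 2.8j. All Re(p)<0: No (unstable)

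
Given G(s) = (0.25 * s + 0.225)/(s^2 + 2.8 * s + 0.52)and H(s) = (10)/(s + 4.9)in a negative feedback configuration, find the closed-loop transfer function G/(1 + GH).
Closed-loop T = G/(1+GH).
Numerator: G_num * H_den = 0.25*s^2 + 1.45*s + 1.1025.
Denominator: G_den * H_den + G_num * H_num = (s^3 + 7.7*s^2 + 14.24*s + 2.548) + (2.5*s + 2.25) = s^3 + 7.7*s^2 + 16.74*s + 4.798.
T(s) = (0.25*s^2 + 1.45*s + 1.1025)/(s^3 + 7.7*s^2 + 16.74*s + 4.798)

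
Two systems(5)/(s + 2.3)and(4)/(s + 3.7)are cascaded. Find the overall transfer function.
Series: H = H₁ · H₂ = (n₁·n₂)/(d₁·d₂).
Num: n₁·n₂ = 20. Den: d₁·d₂ = s^2 + 6*s + 8.51.
H(s) = (20)/(s^2 + 6*s + 8.51)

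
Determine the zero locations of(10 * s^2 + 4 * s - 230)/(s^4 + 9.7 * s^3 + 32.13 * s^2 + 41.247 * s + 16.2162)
Set numerator = 0: 10*s^2 + 4*s - 230 = 10*(s + 5)(s - 4.6) = 0 → Zeros: -5, 4.6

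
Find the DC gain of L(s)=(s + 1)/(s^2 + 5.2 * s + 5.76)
DC gain = L(0) = num(0)/den(0) = 1/5.76 = 0.1736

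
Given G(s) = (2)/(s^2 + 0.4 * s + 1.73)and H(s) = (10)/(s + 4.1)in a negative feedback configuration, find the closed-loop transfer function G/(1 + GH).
Closed-loop T = G/(1+GH).
Numerator: G_num * H_den = 2*s + 8.2.
Denominator: G_den * H_den + G_num * H_num = (s^3 + 4.5*s^2 + 3.37*s + 7.093) + (20) = s^3 + 4.5*s^2 + 3.37*s + 27.093.
T(s) = (2*s + 8.2)/(s^3 + 4.5*s^2 + 3.37*s + 27.093)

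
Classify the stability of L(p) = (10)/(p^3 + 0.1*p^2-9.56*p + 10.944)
Denominator: p^3 + 0.1*p^2 - 9.56*p + 10.944 = (p - 1.9)(p - 1.6)(p + 3.6). Poles: -3.6, 1.6, 1.9. Unstable (2 pole(s) in RHP)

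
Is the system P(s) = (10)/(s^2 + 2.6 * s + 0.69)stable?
Denominator: s^2 + 2.6*s + 0.69 = (s + 0.3)(s + 2.3). Poles: -0.3, -2.3. All Re(p)<0: Yes (stable)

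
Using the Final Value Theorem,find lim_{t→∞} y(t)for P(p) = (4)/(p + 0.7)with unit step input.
FVT: lim_{t→∞} y(t) = lim_{p→0} p*Y(p) where Y(p) = P(p)/p.
= lim_{p→0} P(p) = P(0) = num(0)/den(0) = 4/0.7 = 5.714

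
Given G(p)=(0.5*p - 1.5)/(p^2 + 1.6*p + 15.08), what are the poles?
Set denominator = 0: p^2 + 1.6*p + 15.08 = 0 → Poles: -0.8 + 3.8j, -0.8 - 3.8j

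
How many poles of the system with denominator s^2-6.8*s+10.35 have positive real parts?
s^2 - 6.8*s + 10.35 = (s - 2.3)(s - 4.5). Poles: 2.3, 4.5. RHP poles (Re>0): 2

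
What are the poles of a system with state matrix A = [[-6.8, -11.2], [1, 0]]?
Eigenvalues solve det(λI - A) = 0.
Characteristic polynomial: λ^2 + 6.8*λ + 11.2 = 0.
Factor: (λ + 2.8)(λ + 4) = 0.
Roots: -2.8, -4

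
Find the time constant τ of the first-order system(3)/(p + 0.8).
First-order system: τ = -1/pole. Pole = -0.8. τ = -1/(-0.8) = 1.25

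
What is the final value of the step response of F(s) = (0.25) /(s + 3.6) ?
FVT: lim_{t→∞} y(t) = lim_{s→0} s*Y(s) where Y(s) = F(s)/s.
= lim_{s→0} F(s) = F(0) = num(0)/den(0) = 0.25/3.6 = 0.06944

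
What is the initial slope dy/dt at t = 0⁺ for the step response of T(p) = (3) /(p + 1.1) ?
IVT: y'(0⁺) = lim_{p→∞} p²·Y(p) = lim_{p→∞} p·T(p).
deg(num) = 0, deg(den) = 1, relative degree = 1, so p·T(p) → (leading num)/(leading den) = 3/1 = 3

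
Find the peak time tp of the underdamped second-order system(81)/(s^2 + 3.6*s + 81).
Standard form: ωn²/(s²+2ζωn·s+ωn²) → ωn = 9, ζ = 0.2.
ωd = ωn·√(1-ζ²) = 9·√(1-0.2²) = 8.818.
tp = π/ωd = π/8.818 = 0.3563 s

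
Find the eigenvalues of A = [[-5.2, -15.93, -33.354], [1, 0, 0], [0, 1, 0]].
Eigenvalues solve det(λI - A) = 0.
Characteristic polynomial: λ^3 + 5.2*λ^2 + 15.93*λ + 33.354 = 0.
Factor: (λ + 3.4)(λ^2 + 1.8*λ + 9.81) = 0.
Roots: -0.9 + 3j, -0.9 - 3j, -3.4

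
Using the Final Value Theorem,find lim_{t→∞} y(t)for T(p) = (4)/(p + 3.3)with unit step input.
FVT: lim_{t→∞} y(t) = lim_{p→0} p*Y(p) where Y(p) = T(p)/p.
= lim_{p→0} T(p) = T(0) = num(0)/den(0) = 4/3.3 = 1.212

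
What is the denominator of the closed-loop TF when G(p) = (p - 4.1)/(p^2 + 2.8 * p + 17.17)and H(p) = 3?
Characteristic poly = G_den * H_den + G_num * H_num = (p^2 + 2.8*p + 17.17) + (3*p - 12.3) = p^2 + 5.8*p + 4.87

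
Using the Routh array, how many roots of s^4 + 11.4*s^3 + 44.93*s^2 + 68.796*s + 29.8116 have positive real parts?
Routh array:
s^4: [1, 44.93, 29.8116]; s^3: [11.4, 68.796]; s^2: [38.8953, 29.8116]; s^1: [60.0584]; s^0: [29.8116]
First column: [1, 11.4, 38.8953, 60.0584, 29.8116]. Sign changes = RHP roots = 0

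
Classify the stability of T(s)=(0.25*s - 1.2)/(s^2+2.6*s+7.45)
Denominator: s^2 + 2.6*s + 7.45. Poles: -1.3 + 2.4j, -1.3 - 2.4j. Stable (all poles in LHP)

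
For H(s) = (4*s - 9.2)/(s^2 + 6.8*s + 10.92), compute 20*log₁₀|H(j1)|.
Substitute s = j*1: H(j1) = -0.442901 + 0.706827j.
|H(j1)| = sqrt(Re² + Im²) = 0.8341.
20*log₁₀(0.8341) = -1.58 dB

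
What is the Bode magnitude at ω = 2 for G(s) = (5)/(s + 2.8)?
Substitute s = j*2: G(j2) = 1.18243 - 0.844595j.
|G(j2)| = sqrt(Re² + Im²) = 1.453.
20*log₁₀(1.453) = 3.25 dB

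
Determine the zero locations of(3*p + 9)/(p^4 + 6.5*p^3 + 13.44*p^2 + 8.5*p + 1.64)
Set numerator = 0: 3*p + 9 = 0 → Zeros: -3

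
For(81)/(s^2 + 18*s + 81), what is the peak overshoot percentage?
Standard form: ωn²/(s²+2ζωn·s+ωn²) → ωn = 9, ζ = 1.
ζ ≥ 1, so the response is non-oscillatory: peak overshoot = 0%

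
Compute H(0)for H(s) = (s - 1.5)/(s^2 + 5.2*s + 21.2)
DC gain = H(0) = num(0)/den(0) = -1.5/21.2 = -0.07075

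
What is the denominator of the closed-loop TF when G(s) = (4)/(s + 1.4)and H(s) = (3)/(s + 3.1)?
Characteristic poly = G_den * H_den + G_num * H_num = (s^2 + 4.5*s + 4.34) + (12) = s^2 + 4.5*s + 16.34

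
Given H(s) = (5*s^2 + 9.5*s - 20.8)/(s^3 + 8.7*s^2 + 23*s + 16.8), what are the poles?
Set denominator = 0: s^3 + 8.7*s^2 + 23*s + 16.8 = (s + 4)(s + 1.2)(s + 3.5) = 0 → Poles: -1.2, -3.5, -4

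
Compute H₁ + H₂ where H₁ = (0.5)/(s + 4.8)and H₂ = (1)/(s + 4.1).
Parallel: H = H₁ + H₂ = (n₁·d₂ + n₂·d₁)/(d₁·d₂).
n₁·d₂ = 0.5*s + 2.05. n₂·d₁ = s + 4.8. Sum = 1.5*s + 6.85. d₁·d₂ = s^2 + 8.9*s + 19.68.
H(s) = (1.5*s + 6.85)/(s^2 + 8.9*s + 19.68)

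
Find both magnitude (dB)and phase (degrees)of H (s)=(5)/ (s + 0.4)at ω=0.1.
Substitute s = j*0.1: H(j0.1) = 11.7647 - 2.94118j.
|H| = 20*log₁₀(sqrt(Re²+Im²)) = 21.67 dB.
∠H = atan2(Im, Re) = -14.04°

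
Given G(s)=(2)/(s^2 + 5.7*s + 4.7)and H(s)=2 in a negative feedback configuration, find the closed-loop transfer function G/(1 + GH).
Closed-loop T = G/(1+GH).
Numerator: G_num * H_den = 2.
Denominator: G_den * H_den + G_num * H_num = (s^2 + 5.7*s + 4.7) + (4) = s^2 + 5.7*s + 8.7.
T(s) = (2)/(s^2 + 5.7*s + 8.7)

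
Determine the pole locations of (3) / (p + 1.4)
Set denominator = 0: p + 1.4 = 0 → Poles: -1.4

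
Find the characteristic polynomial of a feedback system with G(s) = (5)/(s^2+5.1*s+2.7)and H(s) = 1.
Characteristic poly = G_den * H_den + G_num * H_num = (s^2 + 5.1*s + 2.7) + (5) = s^2 + 5.1*s + 7.7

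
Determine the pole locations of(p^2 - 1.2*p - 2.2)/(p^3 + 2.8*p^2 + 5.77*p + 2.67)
Set denominator = 0: p^3 + 2.8*p^2 + 5.77*p + 2.67 = (p + 0.6)(p^2 + 2.2*p + 4.45) = 0 → Poles: -0.6, -1.1 + 1.8j, -1.1 - 1.8j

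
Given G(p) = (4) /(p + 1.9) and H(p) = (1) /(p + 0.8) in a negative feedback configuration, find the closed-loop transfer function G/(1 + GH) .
Closed-loop T = G/(1+GH).
Numerator: G_num * H_den = 4*p + 3.2.
Denominator: G_den * H_den + G_num * H_num = (p^2 + 2.7*p + 1.52) + (4) = p^2 + 2.7*p + 5.52.
T(p) = (4*p + 3.2)/(p^2 + 2.7*p + 5.52)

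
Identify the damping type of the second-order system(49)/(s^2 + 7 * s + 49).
Standard form: ωn²/(s²+2ζωn·s+ωn²) gives ωn=7, ζ=0.5.
Underdamped (ζ = 0.5 < 1)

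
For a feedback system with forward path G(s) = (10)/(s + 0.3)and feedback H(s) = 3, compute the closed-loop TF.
Closed-loop T = G/(1+GH).
Numerator: G_num * H_den = 10.
Denominator: G_den * H_den + G_num * H_num = (s + 0.3) + (30) = s + 30.3.
T(s) = (10)/(s + 30.3)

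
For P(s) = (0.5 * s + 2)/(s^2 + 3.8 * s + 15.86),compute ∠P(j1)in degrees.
Substitute s = j*1: P(j1) = 0.134405 - 0.000722606j.
∠P(j1) = atan2(Im, Re) = atan2(-0.000722606, 0.134405) = -0.31°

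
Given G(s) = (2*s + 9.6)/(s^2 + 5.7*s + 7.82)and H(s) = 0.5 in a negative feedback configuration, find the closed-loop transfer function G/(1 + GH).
Closed-loop T = G/(1+GH).
Numerator: G_num * H_den = 2*s + 9.6.
Denominator: G_den * H_den + G_num * H_num = (s^2 + 5.7*s + 7.82) + (s + 4.8) = s^2 + 6.7*s + 12.62.
T(s) = (2*s + 9.6)/(s^2 + 6.7*s + 12.62)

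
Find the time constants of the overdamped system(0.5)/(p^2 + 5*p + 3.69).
Overdamped: real poles at -0.9, -4.1. τ = -1/pole → τ₁ = 1.111, τ₂ = 0.2439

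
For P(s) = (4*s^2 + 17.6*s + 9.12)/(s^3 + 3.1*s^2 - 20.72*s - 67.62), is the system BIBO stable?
Denominator: s^3 + 3.1*s^2 - 20.72*s - 67.62 = (s - 4.6)(s + 4.2)(s + 3.5). Poles: -3.5, -4.2, 4.6. All Re(p)<0: No (unstable)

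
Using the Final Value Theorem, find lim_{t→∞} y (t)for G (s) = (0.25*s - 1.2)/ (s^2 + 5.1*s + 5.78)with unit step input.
FVT: lim_{t→∞} y(t) = lim_{s→0} s*Y(s) where Y(s) = G(s)/s.
= lim_{s→0} G(s) = G(0) = num(0)/den(0) = -1.2/5.78 = -0.2076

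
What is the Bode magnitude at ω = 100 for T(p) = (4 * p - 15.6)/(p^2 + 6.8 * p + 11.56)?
Substitute p = j*100: T(j100) = 0.00426832 - 0.0397557j.
|T(j100)| = sqrt(Re² + Im²) = 0.03998.
20*log₁₀(0.03998) = -27.96 dB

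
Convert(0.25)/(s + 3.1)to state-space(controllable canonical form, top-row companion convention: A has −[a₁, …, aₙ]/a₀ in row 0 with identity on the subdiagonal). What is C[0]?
Reachable canonical form: C = numerator coefficients (right-aligned, zero-padded to length n).
num = 0.25, C = [[0.25]].
C[0] = 0.25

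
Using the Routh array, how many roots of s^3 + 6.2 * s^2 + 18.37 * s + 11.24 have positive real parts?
Routh array:
s^3: [1, 18.37]; s^2: [6.2, 11.24]; s^1: [16.5571]; s^0: [11.24]
First column: [1, 6.2, 16.5571, 11.24]. Sign changes = RHP roots = 0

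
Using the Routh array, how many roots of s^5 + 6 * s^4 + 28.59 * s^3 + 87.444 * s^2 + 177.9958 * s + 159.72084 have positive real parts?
Routh array:
s^5: [1, 28.59, 177.9958]; s^4: [6, 87.444, 159.72084]; s^3: [14.016, 151.37566]; s^2: [22.6428, 159.72084]; s^1: [52.5076]; s^0: [159.72084]
First column: [1, 6, 14.016, 22.6428, 52.5076, 159.72084]. Sign changes = RHP roots = 0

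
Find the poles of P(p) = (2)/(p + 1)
Set denominator = 0: p + 1 = 0 → Poles: -1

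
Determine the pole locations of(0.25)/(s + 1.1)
Set denominator = 0: s + 1.1 = 0 → Poles: -1.1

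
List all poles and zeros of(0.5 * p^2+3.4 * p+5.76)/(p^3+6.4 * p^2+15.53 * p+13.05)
Set denominator = 0: p^3 + 6.4*p^2 + 15.53*p + 13.05 = (p + 1.8)(p^2 + 4.6*p + 7.25) = 0 → Poles: -1.8, -2.3 + 1.4j, -2.3 - 1.4j
Set numerator = 0: 0.5*p^2 + 3.4*p + 5.76 = 0.5*(p + 3.6)(p + 3.2) = 0 → Zeros: -3.2, -3.6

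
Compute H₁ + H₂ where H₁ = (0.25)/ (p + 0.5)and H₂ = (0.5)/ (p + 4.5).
Parallel: H = H₁ + H₂ = (n₁·d₂ + n₂·d₁)/(d₁·d₂).
n₁·d₂ = 0.25*p + 1.125. n₂·d₁ = 0.5*p + 0.25. Sum = 0.75*p + 1.375. d₁·d₂ = p^2 + 5*p + 2.25.
H(p) = (0.75*p + 1.375)/(p^2 + 5*p + 2.25)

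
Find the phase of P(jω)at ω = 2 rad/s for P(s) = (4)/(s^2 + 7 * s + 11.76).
Substitute s = j*2: P(j2) = 0.121147 - 0.218564j.
∠P(j2) = atan2(Im, Re) = atan2(-0.218564, 0.121147) = -61.00°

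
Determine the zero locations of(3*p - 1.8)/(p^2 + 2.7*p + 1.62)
Set numerator = 0: 3*p - 1.8 = 0 → Zeros: 0.6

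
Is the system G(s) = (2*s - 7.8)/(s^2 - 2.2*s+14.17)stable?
Denominator: s^2 - 2.2*s + 14.17. Poles: 1.1 + 3.6j, 1.1 - 3.6j. All Re(p)<0: No (unstable)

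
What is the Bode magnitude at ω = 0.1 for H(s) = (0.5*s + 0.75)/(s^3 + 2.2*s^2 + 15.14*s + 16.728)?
Substitute s = j*0.1: H(j0.1) = 0.0447977 - 0.00106422j.
|H(j0.1)| = sqrt(Re² + Im²) = 0.04481.
20*log₁₀(0.04481) = -26.97 dB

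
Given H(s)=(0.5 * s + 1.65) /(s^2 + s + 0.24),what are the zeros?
Set numerator = 0: 0.5*s + 1.65 = 0 → Zeros: -3.3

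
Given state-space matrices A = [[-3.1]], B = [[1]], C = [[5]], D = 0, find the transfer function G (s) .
G(s) = C(sI - A)⁻¹B + D.
Characteristic polynomial det(sI - A) = s + 3.1.
Numerator from C·adj(sI-A)·B + D·det(sI-A) = 5.
G(s) = (5)/(s + 3.1)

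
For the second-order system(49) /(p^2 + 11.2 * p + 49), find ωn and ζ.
Standard form: ωn²/(p²+2ζωn·p+ωn²).
const=49=ωn² → ωn=7, p coeff=11.2=2ζωn → ζ=0.8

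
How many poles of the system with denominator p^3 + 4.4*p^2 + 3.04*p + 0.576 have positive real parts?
p^3 + 4.4*p^2 + 3.04*p + 0.576 = (p + 3.6)(p + 0.4)(p + 0.4). Poles: -0.4, -0.4, -3.6. RHP poles (Re>0): 0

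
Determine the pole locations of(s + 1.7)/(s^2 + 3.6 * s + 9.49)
Set denominator = 0: s^2 + 3.6*s + 9.49 = 0 → Poles: -1.8 + 2.5j, -1.8 - 2.5j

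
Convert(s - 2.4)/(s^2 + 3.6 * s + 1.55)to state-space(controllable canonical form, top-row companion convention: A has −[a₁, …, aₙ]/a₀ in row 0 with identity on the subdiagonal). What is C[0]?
Reachable canonical form: C = numerator coefficients (right-aligned, zero-padded to length n).
num = s - 2.4, C = [[1, -2.4]].
C[0] = 1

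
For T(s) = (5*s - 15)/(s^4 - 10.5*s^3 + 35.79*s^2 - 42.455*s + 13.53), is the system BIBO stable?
Denominator: s^4 - 10.5*s^3 + 35.79*s^2 - 42.455*s + 13.53 = (s - 4.1)(s - 0.5)(s - 1.5)(s - 4.4). Poles: 0.5, 1.5, 4.1, 4.4. All Re(p)<0: No (unstable)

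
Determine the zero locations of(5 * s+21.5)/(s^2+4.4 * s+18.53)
Set numerator = 0: 5*s + 21.5 = 0 → Zeros: -4.3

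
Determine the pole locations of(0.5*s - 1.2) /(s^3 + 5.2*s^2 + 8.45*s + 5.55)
Set denominator = 0: s^3 + 5.2*s^2 + 8.45*s + 5.55 = (s + 3)(s^2 + 2.2*s + 1.85) = 0 → Poles: -1.1 + 0.8j, -1.1 - 0.8j, -3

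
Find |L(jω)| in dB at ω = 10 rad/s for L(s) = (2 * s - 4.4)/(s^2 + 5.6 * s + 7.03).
Substitute s = j*10: L(j10) = 0.129808 - 0.136934j.
|L(j10)| = sqrt(Re² + Im²) = 0.1887.
20*log₁₀(0.1887) = -14.49 dB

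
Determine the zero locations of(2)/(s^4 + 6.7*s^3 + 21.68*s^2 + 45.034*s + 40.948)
Numerator is a nonzero constant (2) → Zeros: none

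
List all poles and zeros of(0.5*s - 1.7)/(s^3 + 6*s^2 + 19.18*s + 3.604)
Set denominator = 0: s^3 + 6*s^2 + 19.18*s + 3.604 = (s + 0.2)(s^2 + 5.8*s + 18.02) = 0 → Poles: -0.2, -2.9 + 3.1j, -2.9 - 3.1j
Set numerator = 0: 0.5*s - 1.7 = 0 → Zeros: 3.4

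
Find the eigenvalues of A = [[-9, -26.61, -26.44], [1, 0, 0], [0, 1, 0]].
Eigenvalues solve det(λI - A) = 0.
Characteristic polynomial: λ^3 + 9*λ^2 + 26.61*λ + 26.44 = 0.
Factor: (λ + 4)(λ^2 + 5*λ + 6.61) = 0.
Roots: -2.5 + 0.6j, -2.5 - 0.6j, -4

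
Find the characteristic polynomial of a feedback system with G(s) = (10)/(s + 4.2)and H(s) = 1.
Characteristic poly = G_den * H_den + G_num * H_num = (s + 4.2) + (10) = s + 14.2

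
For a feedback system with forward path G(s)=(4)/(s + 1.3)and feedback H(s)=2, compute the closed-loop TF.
Closed-loop T = G/(1+GH).
Numerator: G_num * H_den = 4.
Denominator: G_den * H_den + G_num * H_num = (s + 1.3) + (8) = s + 9.3.
T(s) = (4)/(s + 9.3)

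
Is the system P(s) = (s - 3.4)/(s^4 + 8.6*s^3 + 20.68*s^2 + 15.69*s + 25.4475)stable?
Denominator: s^4 + 8.6*s^3 + 20.68*s^2 + 15.69*s + 25.4475 = (s + 3.9)(s + 4.5)(s^2 + 0.2*s + 1.45). Poles: -0.1 + 1.2j, -0.1 - 1.2j, -3.9, -4.5. All Re(p)<0: Yes (stable)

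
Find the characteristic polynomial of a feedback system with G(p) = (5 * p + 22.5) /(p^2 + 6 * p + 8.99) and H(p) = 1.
Characteristic poly = G_den * H_den + G_num * H_num = (p^2 + 6*p + 8.99) + (5*p + 22.5) = p^2 + 11*p + 31.49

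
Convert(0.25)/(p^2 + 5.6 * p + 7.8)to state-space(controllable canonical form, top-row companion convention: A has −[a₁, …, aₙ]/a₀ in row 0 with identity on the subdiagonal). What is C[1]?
Reachable canonical form: C = numerator coefficients (right-aligned, zero-padded to length n).
num = 0.25, C = [[0, 0.25]].
C[1] = 0.25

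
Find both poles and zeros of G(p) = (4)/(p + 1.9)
Set denominator = 0: p + 1.9 = 0 → Poles: -1.9
Numerator is a nonzero constant (4) → Zeros: none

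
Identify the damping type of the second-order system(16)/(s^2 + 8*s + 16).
Standard form: ωn²/(s²+2ζωn·s+ωn²) gives ωn=4, ζ=1.
Critically damped (ζ = 1)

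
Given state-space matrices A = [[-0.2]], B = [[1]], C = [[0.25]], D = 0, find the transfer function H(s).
H(s) = C(sI - A)⁻¹B + D.
Characteristic polynomial det(sI - A) = s + 0.2.
Numerator from C·adj(sI-A)·B + D·det(sI-A) = 0.25.
H(s) = (0.25)/(s + 0.2)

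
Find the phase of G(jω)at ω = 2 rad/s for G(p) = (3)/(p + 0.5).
Substitute p = j*2: G(j2) = 0.352941 - 1.41176j.
∠G(j2) = atan2(Im, Re) = atan2(-1.41176, 0.352941) = -75.96°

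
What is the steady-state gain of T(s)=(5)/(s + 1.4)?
DC gain = T(0) = num(0)/den(0) = 5/1.4 = 3.571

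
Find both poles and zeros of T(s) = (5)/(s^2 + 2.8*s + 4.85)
Set denominator = 0: s^2 + 2.8*s + 4.85 = 0 → Poles: -1.4 + 1.7j, -1.4 - 1.7j
Numerator is a nonzero constant (5) → Zeros: none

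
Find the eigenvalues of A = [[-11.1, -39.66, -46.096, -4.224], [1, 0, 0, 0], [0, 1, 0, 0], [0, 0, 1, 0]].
Eigenvalues solve det(λI - A) = 0.
Characteristic polynomial: λ^4 + 11.1*λ^3 + 39.66*λ^2 + 46.096*λ + 4.224 = 0.
Factor: (λ + 2.2)(λ + 4)(λ + 4.8)(λ + 0.1) = 0.
Roots: -0.1, -2.2, -4, -4.8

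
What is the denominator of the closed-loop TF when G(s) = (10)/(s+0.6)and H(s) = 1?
Characteristic poly = G_den * H_den + G_num * H_num = (s + 0.6) + (10) = s + 10.6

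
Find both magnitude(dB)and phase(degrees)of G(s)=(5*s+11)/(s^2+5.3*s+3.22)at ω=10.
Substitute s = j*10: G(j10) = 0.130215 - 0.445325j.
|G| = 20*log₁₀(sqrt(Re²+Im²)) = -6.67 dB.
∠G = atan2(Im, Re) = -73.70°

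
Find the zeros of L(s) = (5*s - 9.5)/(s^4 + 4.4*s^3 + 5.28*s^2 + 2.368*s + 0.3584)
Set numerator = 0: 5*s - 9.5 = 0 → Zeros: 1.9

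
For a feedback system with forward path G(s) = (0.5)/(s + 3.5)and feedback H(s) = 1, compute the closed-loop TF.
Closed-loop T = G/(1+GH).
Numerator: G_num * H_den = 0.5.
Denominator: G_den * H_den + G_num * H_num = (s + 3.5) + (0.5) = s + 4.
T(s) = (0.5)/(s + 4)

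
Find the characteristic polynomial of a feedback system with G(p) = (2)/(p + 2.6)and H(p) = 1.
Characteristic poly = G_den * H_den + G_num * H_num = (p + 2.6) + (2) = p + 4.6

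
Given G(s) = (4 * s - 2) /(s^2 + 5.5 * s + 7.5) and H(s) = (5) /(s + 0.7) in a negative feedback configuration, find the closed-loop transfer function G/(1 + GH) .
Closed-loop T = G/(1+GH).
Numerator: G_num * H_den = 4*s^2 + 0.8*s - 1.4.
Denominator: G_den * H_den + G_num * H_num = (s^3 + 6.2*s^2 + 11.35*s + 5.25) + (20*s - 10) = s^3 + 6.2*s^2 + 31.35*s - 4.75.
T(s) = (4*s^2 + 0.8*s - 1.4)/(s^3 + 6.2*s^2 + 31.35*s - 4.75)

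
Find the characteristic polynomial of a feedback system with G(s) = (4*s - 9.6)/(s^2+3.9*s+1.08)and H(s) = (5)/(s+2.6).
Characteristic poly = G_den * H_den + G_num * H_num = (s^3 + 6.5*s^2 + 11.22*s + 2.808) + (20*s - 48) = s^3 + 6.5*s^2 + 31.22*s - 45.192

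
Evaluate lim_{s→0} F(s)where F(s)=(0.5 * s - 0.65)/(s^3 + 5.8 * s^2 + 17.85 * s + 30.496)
DC gain = F(0) = num(0)/den(0) = -0.65/30.496 = -0.02131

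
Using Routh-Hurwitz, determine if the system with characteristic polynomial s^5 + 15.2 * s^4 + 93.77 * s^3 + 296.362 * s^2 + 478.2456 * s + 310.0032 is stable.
Routh array:
s^5: [1, 93.77, 478.2456]; s^4: [15.2, 296.362, 310.0032]; s^3: [74.2725, 457.851]; s^2: [202.662, 310.0032]; s^1: [344.239]; s^0: [310.0032]
First column: [1, 15.2, 74.2725, 202.662, 344.239, 310.0032]. Sign changes = 0.
Yes, stable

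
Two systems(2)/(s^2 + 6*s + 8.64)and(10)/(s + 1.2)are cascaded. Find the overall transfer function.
Series: H = H₁ · H₂ = (n₁·n₂)/(d₁·d₂).
Num: n₁·n₂ = 20. Den: d₁·d₂ = s^3 + 7.2*s^2 + 15.84*s + 10.368.
H(s) = (20)/(s^3 + 7.2*s^2 + 15.84*s + 10.368)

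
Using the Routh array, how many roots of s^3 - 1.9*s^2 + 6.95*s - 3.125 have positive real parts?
Routh array:
s^3: [1, 6.95]; s^2: [-1.9, -3.125]; s^1: [5.30526]; s^0: [-3.125]
First column: [1, -1.9, 5.30526, -3.125]. Sign changes = RHP roots = 3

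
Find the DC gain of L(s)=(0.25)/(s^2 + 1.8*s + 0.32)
DC gain = L(0) = num(0)/den(0) = 0.25/0.32 = 0.7812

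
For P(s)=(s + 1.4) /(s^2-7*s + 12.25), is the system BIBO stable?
Denominator: s^2 - 7*s + 12.25 = (s - 3.5)(s - 3.5). Poles: 3.5, 3.5. All Re(p)<0: No (unstable)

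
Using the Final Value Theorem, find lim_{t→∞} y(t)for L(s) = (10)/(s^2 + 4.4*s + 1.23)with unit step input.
FVT: lim_{t→∞} y(t) = lim_{s→0} s*Y(s) where Y(s) = L(s)/s.
= lim_{s→0} L(s) = L(0) = num(0)/den(0) = 10/1.23 = 8.13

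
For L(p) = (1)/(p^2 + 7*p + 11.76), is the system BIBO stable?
Denominator: p^2 + 7*p + 11.76 = (p + 4.2)(p + 2.8). Poles: -2.8, -4.2. All Re(p)<0: Yes (stable)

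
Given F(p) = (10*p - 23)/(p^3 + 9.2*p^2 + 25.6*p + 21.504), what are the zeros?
Set numerator = 0: 10*p - 23 = 0 → Zeros: 2.3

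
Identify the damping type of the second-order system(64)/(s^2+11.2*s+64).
Standard form: ωn²/(s²+2ζωn·s+ωn²) gives ωn=8, ζ=0.7.
Underdamped (ζ = 0.7 < 1)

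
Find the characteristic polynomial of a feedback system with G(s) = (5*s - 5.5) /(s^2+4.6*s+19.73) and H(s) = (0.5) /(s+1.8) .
Characteristic poly = G_den * H_den + G_num * H_num = (s^3 + 6.4*s^2 + 28.01*s + 35.514) + (2.5*s - 2.75) = s^3 + 6.4*s^2 + 30.51*s + 32.764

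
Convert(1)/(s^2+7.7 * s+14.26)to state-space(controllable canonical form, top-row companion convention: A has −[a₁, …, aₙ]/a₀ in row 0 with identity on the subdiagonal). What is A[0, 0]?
Reachable canonical form for den = s^2 + 7.7*s + 14.26: top row of A = -[a₁,a₂,...,aₙ]/a₀, ones on the subdiagonal, zeros elsewhere.
A = [[-7.7, -14.26], [1, 0]].
A[0,0] = -7.7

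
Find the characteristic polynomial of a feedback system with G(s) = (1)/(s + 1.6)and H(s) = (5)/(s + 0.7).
Characteristic poly = G_den * H_den + G_num * H_num = (s^2 + 2.3*s + 1.12) + (5) = s^2 + 2.3*s + 6.12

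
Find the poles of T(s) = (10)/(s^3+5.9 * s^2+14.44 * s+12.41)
Set denominator = 0: s^3 + 5.9*s^2 + 14.44*s + 12.41 = (s + 1.7)(s^2 + 4.2*s + 7.3) = 0 → Poles: -1.7, -2.1 + 1.7j, -2.1 - 1.7j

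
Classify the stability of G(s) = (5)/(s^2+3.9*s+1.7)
Denominator: s^2 + 3.9*s + 1.7 = (s + 0.5)(s + 3.4). Poles: -0.5, -3.4. Stable (all poles in LHP)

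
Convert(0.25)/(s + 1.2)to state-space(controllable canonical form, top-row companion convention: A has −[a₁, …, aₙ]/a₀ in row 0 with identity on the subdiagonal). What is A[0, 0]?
Reachable canonical form for den = s + 1.2: top row of A = -[a₁,a₂,...,aₙ]/a₀, ones on the subdiagonal, zeros elsewhere.
A = [[-1.2]].
A[0,0] = -1.2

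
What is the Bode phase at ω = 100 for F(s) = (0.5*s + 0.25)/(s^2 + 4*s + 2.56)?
Substitute s = j*100: F(j100) = 0.000174816 - 0.00499429j.
∠F(j100) = atan2(Im, Re) = atan2(-0.00499429, 0.000174816) = -88.00°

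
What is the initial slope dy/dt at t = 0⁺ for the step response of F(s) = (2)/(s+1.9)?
IVT: y'(0⁺) = lim_{s→∞} s²·Y(s) = lim_{s→∞} s·F(s).
deg(num) = 0, deg(den) = 1, relative degree = 1, so s·F(s) → (leading num)/(leading den) = 2/1 = 2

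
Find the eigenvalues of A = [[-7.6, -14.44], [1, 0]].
Eigenvalues solve det(λI - A) = 0.
Characteristic polynomial: λ^2 + 7.6*λ + 14.44 = 0.
Factor: (λ + 3.8)(λ + 3.8) = 0.
Roots: -3.8, -3.8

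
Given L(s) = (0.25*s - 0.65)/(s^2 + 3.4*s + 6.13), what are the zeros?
Set numerator = 0: 0.25*s - 0.65 = 0 → Zeros: 2.6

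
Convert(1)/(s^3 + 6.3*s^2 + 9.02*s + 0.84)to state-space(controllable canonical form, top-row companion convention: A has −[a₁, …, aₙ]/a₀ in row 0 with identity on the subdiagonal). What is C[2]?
Reachable canonical form: C = numerator coefficients (right-aligned, zero-padded to length n).
num = 1, C = [[0, 0, 1]].
C[2] = 1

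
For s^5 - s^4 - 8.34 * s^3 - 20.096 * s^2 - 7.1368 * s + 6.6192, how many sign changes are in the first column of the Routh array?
Routh array:
s^5: [1, -8.34, -7.1368]; s^4: [-1, -20.096, 6.6192]; s^3: [-28.436, -0.5176]; s^2: [-20.0778, 6.6192]; s^1: [-9.89231]; s^0: [6.6192]
First column: [1, -1, -28.436, -20.0778, -9.89231, 6.6192]. Sign changes = 2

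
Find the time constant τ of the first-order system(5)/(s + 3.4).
First-order system: τ = -1/pole. Pole = -3.4. τ = -1/(-3.4) = 0.2941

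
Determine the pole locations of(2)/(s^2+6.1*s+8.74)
Set denominator = 0: s^2 + 6.1*s + 8.74 = (s + 3.8)(s + 2.3) = 0 → Poles: -2.3, -3.8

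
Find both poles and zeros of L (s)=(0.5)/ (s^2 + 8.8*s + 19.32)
Set denominator = 0: s^2 + 8.8*s + 19.32 = (s + 4.2)(s + 4.6) = 0 → Poles: -4.2, -4.6
Numerator is a nonzero constant (0.5) → Zeros: none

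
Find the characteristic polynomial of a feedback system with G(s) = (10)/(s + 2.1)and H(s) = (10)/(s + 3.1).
Characteristic poly = G_den * H_den + G_num * H_num = (s^2 + 5.2*s + 6.51) + (100) = s^2 + 5.2*s + 106.51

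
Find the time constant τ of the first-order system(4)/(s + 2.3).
First-order system: τ = -1/pole. Pole = -2.3. τ = -1/(-2.3) = 0.4348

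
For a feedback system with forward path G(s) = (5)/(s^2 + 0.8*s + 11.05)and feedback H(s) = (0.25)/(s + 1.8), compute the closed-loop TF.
Closed-loop T = G/(1+GH).
Numerator: G_num * H_den = 5*s + 9.
Denominator: G_den * H_den + G_num * H_num = (s^3 + 2.6*s^2 + 12.49*s + 19.89) + (1.25) = s^3 + 2.6*s^2 + 12.49*s + 21.14.
T(s) = (5*s + 9)/(s^3 + 2.6*s^2 + 12.49*s + 21.14)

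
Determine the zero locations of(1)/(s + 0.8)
Numerator is a nonzero constant (1) → Zeros: none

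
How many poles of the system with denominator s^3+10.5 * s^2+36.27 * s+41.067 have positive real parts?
s^3 + 10.5*s^2 + 36.27*s + 41.067 = (s + 3.9)(s + 2.7)(s + 3.9). Poles: -2.7, -3.9, -3.9. RHP poles (Re>0): 0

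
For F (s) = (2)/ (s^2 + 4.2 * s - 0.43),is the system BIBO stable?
Denominator: s^2 + 4.2*s - 0.43 = (s - 0.1)(s + 4.3). Poles: -4.3, 0.1. All Re(p)<0: No (unstable)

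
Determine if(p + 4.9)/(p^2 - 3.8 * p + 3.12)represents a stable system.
Denominator: p^2 - 3.8*p + 3.12 = (p - 2.6)(p - 1.2). Poles: 1.2, 2.6. All Re(p)<0: No (unstable)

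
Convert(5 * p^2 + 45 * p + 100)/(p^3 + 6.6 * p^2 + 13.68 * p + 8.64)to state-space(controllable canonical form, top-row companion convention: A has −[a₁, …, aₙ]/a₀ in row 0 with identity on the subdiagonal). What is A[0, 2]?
Reachable canonical form for den = p^3 + 6.6*p^2 + 13.68*p + 8.64: top row of A = -[a₁,a₂,...,aₙ]/a₀, ones on the subdiagonal, zeros elsewhere.
A = [[-6.6, -13.68, -8.64], [1, 0, 0], [0, 1, 0]].
A[0,2] = -8.64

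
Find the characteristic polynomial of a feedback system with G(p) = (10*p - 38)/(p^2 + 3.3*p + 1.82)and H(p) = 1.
Characteristic poly = G_den * H_den + G_num * H_num = (p^2 + 3.3*p + 1.82) + (10*p - 38) = p^2 + 13.3*p - 36.18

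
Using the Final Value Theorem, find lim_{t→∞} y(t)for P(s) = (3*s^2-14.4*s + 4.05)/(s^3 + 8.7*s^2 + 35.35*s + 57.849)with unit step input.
FVT: lim_{t→∞} y(t) = lim_{s→0} s*Y(s) where Y(s) = P(s)/s.
= lim_{s→0} P(s) = P(0) = num(0)/den(0) = 4.05/57.849 = 0.07001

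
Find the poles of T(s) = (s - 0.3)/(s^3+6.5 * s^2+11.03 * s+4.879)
Set denominator = 0: s^3 + 6.5*s^2 + 11.03*s + 4.879 = (s + 1.7)(s + 0.7)(s + 4.1) = 0 → Poles: -0.7, -1.7, -4.1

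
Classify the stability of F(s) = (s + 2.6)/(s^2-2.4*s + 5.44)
Denominator: s^2 - 2.4*s + 5.44. Poles: 1.2 + 2j, 1.2 - 2j. Unstable (2 pole(s) in RHP)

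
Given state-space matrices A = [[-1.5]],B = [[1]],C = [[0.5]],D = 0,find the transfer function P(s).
P(s) = C(sI - A)⁻¹B + D.
Characteristic polynomial det(sI - A) = s + 1.5.
Numerator from C·adj(sI-A)·B + D·det(sI-A) = 0.5.
P(s) = (0.5)/(s + 1.5)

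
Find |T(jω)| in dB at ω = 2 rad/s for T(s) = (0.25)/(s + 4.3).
Substitute s = j*2: T(j2) = 0.047799 - 0.0222321j.
|T(j2)| = sqrt(Re² + Im²) = 0.05272.
20*log₁₀(0.05272) = -25.56 dB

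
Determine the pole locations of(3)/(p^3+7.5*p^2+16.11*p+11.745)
Set denominator = 0: p^3 + 7.5*p^2 + 16.11*p + 11.745 = (p + 4.5)(p^2 + 3*p + 2.61) = 0 → Poles: -1.5 + 0.6j, -1.5 - 0.6j, -4.5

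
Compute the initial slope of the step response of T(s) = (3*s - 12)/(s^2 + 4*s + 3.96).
IVT: y'(0⁺) = lim_{s→∞} s²·Y(s) = lim_{s→∞} s·T(s).
deg(num) = 1, deg(den) = 2, relative degree = 1, so s·T(s) → (leading num)/(leading den) = 3/1 = 3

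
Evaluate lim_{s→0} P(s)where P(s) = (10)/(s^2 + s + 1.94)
DC gain = P(0) = num(0)/den(0) = 10/1.94 = 5.155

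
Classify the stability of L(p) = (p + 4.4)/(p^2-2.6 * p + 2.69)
Denominator: p^2 - 2.6*p + 2.69. Poles: 1.3 + 1j, 1.3 - 1j. Unstable (2 pole(s) in RHP)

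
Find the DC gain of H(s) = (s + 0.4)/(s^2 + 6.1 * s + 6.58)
DC gain = H(0) = num(0)/den(0) = 0.4/6.58 = 0.06079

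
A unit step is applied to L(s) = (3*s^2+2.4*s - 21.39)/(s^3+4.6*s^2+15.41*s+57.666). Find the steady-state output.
FVT: lim_{t→∞} y(t) = lim_{s→0} s*Y(s) where Y(s) = L(s)/s.
= lim_{s→0} L(s) = L(0) = num(0)/den(0) = -21.39/57.666 = -0.3709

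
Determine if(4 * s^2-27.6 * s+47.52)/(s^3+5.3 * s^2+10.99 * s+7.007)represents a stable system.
Denominator: s^3 + 5.3*s^2 + 10.99*s + 7.007 = (s + 1.1)(s^2 + 4.2*s + 6.37). Poles: -1.1, -2.1 + 1.4j, -2.1 - 1.4j. All Re(p)<0: Yes (stable)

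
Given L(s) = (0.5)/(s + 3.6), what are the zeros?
Numerator is a nonzero constant (0.5) → Zeros: none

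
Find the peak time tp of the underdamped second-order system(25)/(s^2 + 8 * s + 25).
Standard form: ωn²/(s²+2ζωn·s+ωn²) → ωn = 5, ζ = 0.8.
ωd = ωn·√(1-ζ²) = 5·√(1-0.8²) = 3.
tp = π/ωd = π/3 = 1.047 s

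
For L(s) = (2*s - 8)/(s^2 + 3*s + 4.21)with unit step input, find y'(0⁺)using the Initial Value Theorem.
IVT: y'(0⁺) = lim_{s→∞} s²·Y(s) = lim_{s→∞} s·L(s).
deg(num) = 1, deg(den) = 2, relative degree = 1, so s·L(s) → (leading num)/(leading den) = 2/1 = 2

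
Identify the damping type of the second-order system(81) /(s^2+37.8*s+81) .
Standard form: ωn²/(s²+2ζωn·s+ωn²) gives ωn=9, ζ=2.1.
Overdamped (ζ = 2.1 > 1)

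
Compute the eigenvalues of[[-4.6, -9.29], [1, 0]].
Eigenvalues solve det(λI - A) = 0.
Characteristic polynomial: λ^2 + 4.6*λ + 9.29 = 0.
Roots: -2.3 + 2j, -2.3 - 2j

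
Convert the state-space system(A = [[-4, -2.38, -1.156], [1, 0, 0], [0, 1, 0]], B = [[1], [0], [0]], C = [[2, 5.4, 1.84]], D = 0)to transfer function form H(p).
H(p) = C(pI - A)⁻¹B + D.
Characteristic polynomial det(pI - A) = p^3 + 4*p^2 + 2.38*p + 1.156.
Numerator from C·adj(pI-A)·B + D·det(pI-A) = 2*p^2 + 5.4*p + 1.84.
H(p) = (2*p^2 + 5.4*p + 1.84)/(p^3 + 4*p^2 + 2.38*p + 1.156)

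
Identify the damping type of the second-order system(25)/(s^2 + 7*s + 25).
Standard form: ωn²/(s²+2ζωn·s+ωn²) gives ωn=5, ζ=0.7.
Underdamped (ζ = 0.7 < 1)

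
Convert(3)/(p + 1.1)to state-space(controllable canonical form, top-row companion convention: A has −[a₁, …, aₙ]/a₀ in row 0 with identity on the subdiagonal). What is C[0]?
Reachable canonical form: C = numerator coefficients (right-aligned, zero-padded to length n).
num = 3, C = [[3]].
C[0] = 3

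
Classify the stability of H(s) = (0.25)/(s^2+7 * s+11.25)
Denominator: s^2 + 7*s + 11.25 = (s + 4.5)(s + 2.5). Poles: -2.5, -4.5. Stable (all poles in LHP)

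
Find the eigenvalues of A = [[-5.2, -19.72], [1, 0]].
Eigenvalues solve det(λI - A) = 0.
Characteristic polynomial: λ^2 + 5.2*λ + 19.72 = 0.
Roots: -2.6 + 3.6j, -2.6 - 3.6j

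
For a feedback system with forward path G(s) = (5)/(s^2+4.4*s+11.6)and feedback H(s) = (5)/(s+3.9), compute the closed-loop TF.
Closed-loop T = G/(1+GH).
Numerator: G_num * H_den = 5*s + 19.5.
Denominator: G_den * H_den + G_num * H_num = (s^3 + 8.3*s^2 + 28.76*s + 45.24) + (25) = s^3 + 8.3*s^2 + 28.76*s + 70.24.
T(s) = (5*s + 19.5)/(s^3 + 8.3*s^2 + 28.76*s + 70.24)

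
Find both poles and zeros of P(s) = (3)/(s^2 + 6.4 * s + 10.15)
Set denominator = 0: s^2 + 6.4*s + 10.15 = (s + 2.9)(s + 3.5) = 0 → Poles: -2.9, -3.5
Numerator is a nonzero constant (3) → Zeros: none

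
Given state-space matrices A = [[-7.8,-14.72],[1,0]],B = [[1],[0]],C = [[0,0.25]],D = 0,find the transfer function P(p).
P(p) = C(pI - A)⁻¹B + D.
Characteristic polynomial det(pI - A) = p^2 + 7.8*p + 14.72.
Numerator from C·adj(pI-A)·B + D·det(pI-A) = 0.25.
P(p) = (0.25)/(p^2 + 7.8*p + 14.72)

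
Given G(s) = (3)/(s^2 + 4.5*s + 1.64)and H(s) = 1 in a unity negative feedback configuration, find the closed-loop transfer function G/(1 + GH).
Closed-loop T = G/(1+GH).
Numerator: G_num * H_den = 3.
Denominator: G_den * H_den + G_num * H_num = (s^2 + 4.5*s + 1.64) + (3) = s^2 + 4.5*s + 4.64.
T(s) = (3)/(s^2 + 4.5*s + 4.64)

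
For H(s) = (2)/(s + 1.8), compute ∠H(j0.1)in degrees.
Substitute s = j*0.1: H(j0.1) = 1.10769 - 0.0615385j.
∠H(j0.1) = atan2(Im, Re) = atan2(-0.0615385, 1.10769) = -3.18°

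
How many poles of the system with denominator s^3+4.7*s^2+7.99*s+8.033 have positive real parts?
s^3 + 4.7*s^2 + 7.99*s + 8.033 = (s + 2.9)(s^2 + 1.8*s + 2.77). Poles: -0.9 + 1.4j, -0.9 - 1.4j, -2.9. RHP poles (Re>0): 0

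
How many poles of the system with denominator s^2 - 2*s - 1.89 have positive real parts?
s^2 - 2*s - 1.89 = (s - 2.7)(s + 0.7). Poles: -0.7, 2.7. RHP poles (Re>0): 1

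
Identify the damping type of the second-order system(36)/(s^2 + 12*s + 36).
Standard form: ωn²/(s²+2ζωn·s+ωn²) gives ωn=6, ζ=1.
Critically damped (ζ = 1)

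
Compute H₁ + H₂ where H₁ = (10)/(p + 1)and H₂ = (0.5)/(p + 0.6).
Parallel: H = H₁ + H₂ = (n₁·d₂ + n₂·d₁)/(d₁·d₂).
n₁·d₂ = 10*p + 6. n₂·d₁ = 0.5*p + 0.5. Sum = 10.5*p + 6.5. d₁·d₂ = p^2 + 1.6*p + 0.6.
H(p) = (10.5*p + 6.5)/(p^2 + 1.6*p + 0.6)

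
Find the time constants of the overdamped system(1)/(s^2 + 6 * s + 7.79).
Overdamped: real poles at -1.9, -4.1. τ = -1/pole → τ₁ = 0.5263, τ₂ = 0.2439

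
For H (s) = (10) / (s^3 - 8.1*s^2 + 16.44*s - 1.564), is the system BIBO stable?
Denominator: s^3 - 8.1*s^2 + 16.44*s - 1.564 = (s - 3.4)(s - 0.1)(s - 4.6). Poles: 0.1, 3.4, 4.6. All Re(p)<0: No (unstable)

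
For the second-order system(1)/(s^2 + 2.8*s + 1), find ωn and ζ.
Standard form: ωn²/(s²+2ζωn·s+ωn²).
const=1=ωn² → ωn=1, s coeff=2.8=2ζωn → ζ=1.4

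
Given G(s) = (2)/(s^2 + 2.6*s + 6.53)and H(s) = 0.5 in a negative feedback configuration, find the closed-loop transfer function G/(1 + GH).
Closed-loop T = G/(1+GH).
Numerator: G_num * H_den = 2.
Denominator: G_den * H_den + G_num * H_num = (s^2 + 2.6*s + 6.53) + (1) = s^2 + 2.6*s + 7.53.
T(s) = (2)/(s^2 + 2.6*s + 7.53)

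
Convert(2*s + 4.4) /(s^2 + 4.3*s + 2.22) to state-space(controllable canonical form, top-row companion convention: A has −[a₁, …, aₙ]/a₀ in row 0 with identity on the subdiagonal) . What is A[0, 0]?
Reachable canonical form for den = s^2 + 4.3*s + 2.22: top row of A = -[a₁,a₂,...,aₙ]/a₀, ones on the subdiagonal, zeros elsewhere.
A = [[-4.3, -2.22], [1, 0]].
A[0,0] = -4.3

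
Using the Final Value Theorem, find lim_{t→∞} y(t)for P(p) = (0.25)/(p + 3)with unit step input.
FVT: lim_{t→∞} y(t) = lim_{p→0} p*Y(p) where Y(p) = P(p)/p.
= lim_{p→0} P(p) = P(0) = num(0)/den(0) = 0.25/3 = 0.08333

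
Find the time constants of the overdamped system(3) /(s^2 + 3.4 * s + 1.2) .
Overdamped: real poles at -3, -0.4. τ = -1/pole → τ₁ = 0.3333, τ₂ = 2.5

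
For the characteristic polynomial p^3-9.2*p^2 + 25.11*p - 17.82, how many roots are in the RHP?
p^3 - 9.2*p^2 + 25.11*p - 17.82 = (p - 3.6)(p - 4.5)(p - 1.1). Poles: 1.1, 3.6, 4.5. RHP poles (Re>0): 3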